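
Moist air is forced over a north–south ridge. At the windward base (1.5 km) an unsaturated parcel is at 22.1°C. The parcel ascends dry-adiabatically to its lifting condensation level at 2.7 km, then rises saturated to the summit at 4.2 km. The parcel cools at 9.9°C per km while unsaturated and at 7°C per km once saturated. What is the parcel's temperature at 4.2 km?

-0.28°C

1500–2700 m, dry: Δz = 1.2 km ⇒ ΔT = -11.88°C; T = 10.22°C
2700–4200 m, saturated: Δz = 1.5 km ⇒ ΔT = -10.5°C; T = -0.28°C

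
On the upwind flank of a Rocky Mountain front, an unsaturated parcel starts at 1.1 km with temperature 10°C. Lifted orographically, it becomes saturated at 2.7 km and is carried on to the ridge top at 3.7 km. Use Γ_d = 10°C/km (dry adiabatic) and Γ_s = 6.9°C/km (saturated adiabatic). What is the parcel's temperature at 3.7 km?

From 1100 m to 2700 m (dry): cools by 10 × 1.6 = 16°C, giving -6°C.
From 2700 m to 3700 m (saturated): cools by 6.9 × 1 = 6.9°C, giving -12.9°C.

-12.9°C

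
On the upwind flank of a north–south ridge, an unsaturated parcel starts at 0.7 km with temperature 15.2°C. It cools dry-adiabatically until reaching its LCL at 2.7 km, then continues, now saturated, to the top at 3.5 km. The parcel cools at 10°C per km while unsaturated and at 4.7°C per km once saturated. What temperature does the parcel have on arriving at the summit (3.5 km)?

-8.56°C

700 → 2700 m (dry, 10°C/km): ΔT = -10 × 2 = -20°C → T = -4.8°C
2700 → 3500 m (saturated, 4.7°C/km): ΔT = -4.7 × 0.8 = -3.76°C → T = -8.56°C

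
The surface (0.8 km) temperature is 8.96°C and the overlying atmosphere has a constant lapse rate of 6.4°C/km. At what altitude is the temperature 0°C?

Height above start = (8.96 − 0) / 6.4 = 1.4 km
Altitude = 800 m + 1400 m = 2200 m

2.2 km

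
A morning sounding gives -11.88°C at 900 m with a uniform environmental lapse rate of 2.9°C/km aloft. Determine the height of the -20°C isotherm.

Height above start = (-11.88 − (-20)) / 2.9 = 2.8 km
Altitude = 900 m + 2800 m = 3700 m

3700 m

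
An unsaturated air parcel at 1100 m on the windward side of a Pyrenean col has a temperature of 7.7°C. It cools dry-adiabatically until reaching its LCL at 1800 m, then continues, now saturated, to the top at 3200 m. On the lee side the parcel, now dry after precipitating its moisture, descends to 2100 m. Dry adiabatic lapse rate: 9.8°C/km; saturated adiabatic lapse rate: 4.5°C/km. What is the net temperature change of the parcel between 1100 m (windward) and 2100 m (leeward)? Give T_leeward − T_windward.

-2.38°C

1100 → 1800 m (dry, 9.8°C/km): ΔT = -9.8 × 0.7 = -6.86°C → T = 0.84°C
1800 → 3200 m (saturated, 4.5°C/km): ΔT = -4.5 × 1.4 = -6.3°C → T = -5.46°C
3200 → 2100 m (dry descent, 9.8°C/km): ΔT = +9.8 × 1.1 = +10.78°C → T = 5.32°C
Net change vs windward start: 5.32 − 7.7 = -2.38°C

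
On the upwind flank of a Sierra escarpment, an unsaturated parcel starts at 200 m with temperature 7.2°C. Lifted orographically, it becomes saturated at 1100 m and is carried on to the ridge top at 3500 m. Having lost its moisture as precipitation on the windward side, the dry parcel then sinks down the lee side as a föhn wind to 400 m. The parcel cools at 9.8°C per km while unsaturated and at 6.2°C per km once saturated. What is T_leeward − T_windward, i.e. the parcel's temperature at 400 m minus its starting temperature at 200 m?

+6.68°C

Dry to 1100 m: -9.8 × 0.9 km = -8.82°C, so T = -1.62°C.
Saturated to 3500 m: -6.2 × 2.4 km = -14.88°C, so T = -16.5°C.
Dry descent to 400 m: +9.8 × 3.1 km = +30.38°C, so T = 13.88°C.
Net change vs windward start: 13.88 − 7.2 = +6.68°C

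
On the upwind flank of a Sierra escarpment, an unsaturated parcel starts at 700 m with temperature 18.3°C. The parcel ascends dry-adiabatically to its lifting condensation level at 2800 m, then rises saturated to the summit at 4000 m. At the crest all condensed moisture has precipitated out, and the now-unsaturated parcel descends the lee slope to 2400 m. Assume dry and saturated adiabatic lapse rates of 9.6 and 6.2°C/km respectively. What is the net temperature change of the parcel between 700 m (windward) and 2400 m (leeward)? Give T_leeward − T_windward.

Dry to 2800 m: -9.6 × 2.1 km = -20.16°C, so T = -1.86°C.
Saturated to 4000 m: -6.2 × 1.2 km = -7.44°C, so T = -9.3°C.
Dry descent to 2400 m: +9.6 × 1.6 km = +15.36°C, so T = 6.06°C.
Net change vs windward start: 6.06 − 18.3 = -12.24°C

-12.24°C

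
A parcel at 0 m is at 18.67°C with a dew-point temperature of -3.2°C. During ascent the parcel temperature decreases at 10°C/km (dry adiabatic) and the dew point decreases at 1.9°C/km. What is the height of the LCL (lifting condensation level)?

T and T_d converge at 10 − 1.9 = 8.1°C per km
Height above start = (18.67 − (-3.2)) / 8.1 = 2.7 km
LCL altitude = 0 m + 2700 m = 2700 m

2700 m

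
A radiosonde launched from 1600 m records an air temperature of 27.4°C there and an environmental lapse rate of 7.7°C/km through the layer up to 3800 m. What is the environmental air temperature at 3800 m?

1600–3800 m, environmental: Δz = 2.2 km ⇒ ΔT = -16.94°C; T = 10.46°C

10.46°C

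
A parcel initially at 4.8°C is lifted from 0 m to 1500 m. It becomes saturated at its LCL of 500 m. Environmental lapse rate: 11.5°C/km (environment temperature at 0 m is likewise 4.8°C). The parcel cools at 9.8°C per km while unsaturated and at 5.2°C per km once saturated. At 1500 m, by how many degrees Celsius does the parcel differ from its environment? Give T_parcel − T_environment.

Parcel:
  From 0 m to 500 m (dry): cools by 9.8 × 0.5 = 4.9°C, giving -0.1°C.
  From 500 m to 1500 m (saturated): cools by 5.2 × 1 = 5.2°C, giving -5.3°C.
Environment:
  From 0 m to 1500 m (environment): cools by 11.5 × 1.5 = 17.25°C, giving -12.45°C.
T_parcel − T_env = -5.3 − (-12.45) = +7.15°C

+7.15°C (parcel warmer than environment)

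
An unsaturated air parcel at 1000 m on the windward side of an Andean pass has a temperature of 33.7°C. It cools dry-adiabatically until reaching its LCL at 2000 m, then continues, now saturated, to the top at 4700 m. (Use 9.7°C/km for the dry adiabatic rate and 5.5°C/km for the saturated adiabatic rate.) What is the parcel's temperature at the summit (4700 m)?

9.15°C

1000–2000 m, dry: Δz = 1 km ⇒ ΔT = -9.7°C; T = 24°C
2000–4700 m, saturated: Δz = 2.7 km ⇒ ΔT = -14.85°C; T = 9.15°C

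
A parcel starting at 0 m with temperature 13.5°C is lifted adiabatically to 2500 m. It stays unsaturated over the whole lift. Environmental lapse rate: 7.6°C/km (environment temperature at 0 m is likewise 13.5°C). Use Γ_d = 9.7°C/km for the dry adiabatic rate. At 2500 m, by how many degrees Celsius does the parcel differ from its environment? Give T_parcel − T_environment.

Parcel:
  From 0 m to 2500 m (dry): cools by 9.7 × 2.5 = 24.25°C, giving -10.75°C.
Environment:
  From 0 m to 2500 m (environment): cools by 7.6 × 2.5 = 19°C, giving -5.5°C.
T_parcel − T_env = -10.75 − (-5.5) = -5.25°C

-5.25°C (parcel cooler than environment)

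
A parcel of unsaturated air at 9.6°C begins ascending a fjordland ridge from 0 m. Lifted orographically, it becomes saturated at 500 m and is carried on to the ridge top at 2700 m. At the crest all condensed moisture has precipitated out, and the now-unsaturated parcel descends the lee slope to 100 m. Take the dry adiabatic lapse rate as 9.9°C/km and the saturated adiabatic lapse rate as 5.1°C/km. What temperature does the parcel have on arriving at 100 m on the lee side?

19.17°C

0 → 500 m (dry, 9.9°C/km): ΔT = -9.9 × 0.5 = -4.95°C → T = 4.65°C
500 → 2700 m (saturated, 5.1°C/km): ΔT = -5.1 × 2.2 = -11.22°C → T = -6.57°C
2700 → 100 m (dry descent, 9.9°C/km): ΔT = +9.9 × 2.6 = +25.74°C → T = 19.17°C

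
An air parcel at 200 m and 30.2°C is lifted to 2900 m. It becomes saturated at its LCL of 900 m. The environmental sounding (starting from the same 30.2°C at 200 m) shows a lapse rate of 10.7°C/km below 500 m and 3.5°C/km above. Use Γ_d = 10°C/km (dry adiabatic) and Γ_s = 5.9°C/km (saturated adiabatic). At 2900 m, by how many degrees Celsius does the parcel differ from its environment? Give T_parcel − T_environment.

-7.19°C (parcel cooler than environment)

Parcel:
  From 200 m to 900 m (dry): cools by 10 × 0.7 = 7°C, giving 23.2°C.
  From 900 m to 2900 m (saturated): cools by 5.9 × 2 = 11.8°C, giving 11.4°C.
Environment:
  From 200 m to 500 m (environment, lower layer): cools by 10.7 × 0.3 = 3.21°C, giving 26.99°C.
  From 500 m to 2900 m (environment, upper layer): cools by 3.5 × 2.4 = 8.4°C, giving 18.59°C.
T_parcel − T_env = 11.4 − 18.59 = -7.19°C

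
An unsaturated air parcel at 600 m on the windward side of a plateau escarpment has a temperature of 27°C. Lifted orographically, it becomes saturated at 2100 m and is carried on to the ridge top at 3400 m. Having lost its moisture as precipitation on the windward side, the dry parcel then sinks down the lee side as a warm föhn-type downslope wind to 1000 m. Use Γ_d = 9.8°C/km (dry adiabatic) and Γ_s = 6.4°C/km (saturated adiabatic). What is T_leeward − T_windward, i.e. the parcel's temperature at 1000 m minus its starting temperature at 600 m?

+0.5°C

600–2100 m, dry: Δz = 1.5 km ⇒ ΔT = -14.7°C; T = 12.3°C
2100–3400 m, saturated: Δz = 1.3 km ⇒ ΔT = -8.32°C; T = 3.98°C
3400–1000 m, dry descent: Δz = 2.4 km ⇒ ΔT = +23.52°C; T = 27.5°C
Net change vs windward start: 27.5 − 27 = +0.5°C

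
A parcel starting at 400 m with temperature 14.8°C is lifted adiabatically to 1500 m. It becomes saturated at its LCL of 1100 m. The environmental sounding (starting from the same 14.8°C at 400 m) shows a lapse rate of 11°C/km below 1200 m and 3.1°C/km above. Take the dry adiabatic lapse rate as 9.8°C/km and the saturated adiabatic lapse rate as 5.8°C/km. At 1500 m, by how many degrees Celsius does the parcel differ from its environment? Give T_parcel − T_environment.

+0.55°C (parcel warmer than environment)

Parcel:
  400 → 1100 m (dry, 9.8°C/km): ΔT = -9.8 × 0.7 = -6.86°C → T = 7.94°C
  1100 → 1500 m (saturated, 5.8°C/km): ΔT = -5.8 × 0.4 = -2.32°C → T = 5.62°C
Environment:
  400 → 1200 m (environment, lower layer, 11°C/km): ΔT = -11 × 0.8 = -8.8°C → T = 6°C
  1200 → 1500 m (environment, upper layer, 3.1°C/km): ΔT = -3.1 × 0.3 = -0.93°C → T = 5.07°C
T_parcel − T_env = 5.62 − 5.07 = +0.55°C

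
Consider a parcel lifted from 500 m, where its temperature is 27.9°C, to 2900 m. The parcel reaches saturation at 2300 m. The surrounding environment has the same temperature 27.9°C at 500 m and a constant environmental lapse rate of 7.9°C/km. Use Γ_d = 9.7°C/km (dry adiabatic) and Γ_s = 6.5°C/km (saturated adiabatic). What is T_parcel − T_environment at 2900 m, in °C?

-2.4°C (parcel cooler than environment)

Parcel:
  500–2300 m, dry: Δz = 1.8 km ⇒ ΔT = -17.46°C; T = 10.44°C
  2300–2900 m, saturated: Δz = 0.6 km ⇒ ΔT = -3.9°C; T = 6.54°C
Environment:
  500–2900 m, environment: Δz = 2.4 km ⇒ ΔT = -18.96°C; T = 8.94°C
T_parcel − T_env = 6.54 − 8.94 = -2.4°C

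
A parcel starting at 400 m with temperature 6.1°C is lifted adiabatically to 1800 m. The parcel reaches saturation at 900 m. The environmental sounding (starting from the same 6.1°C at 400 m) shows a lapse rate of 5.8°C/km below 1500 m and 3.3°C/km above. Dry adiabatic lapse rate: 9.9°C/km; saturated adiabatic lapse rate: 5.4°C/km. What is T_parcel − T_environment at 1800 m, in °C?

Parcel:
  400 → 900 m (dry, 9.9°C/km): ΔT = -9.9 × 0.5 = -4.95°C → T = 1.15°C
  900 → 1800 m (saturated, 5.4°C/km): ΔT = -5.4 × 0.9 = -4.86°C → T = -3.71°C
Environment:
  400 → 1500 m (environment, lower layer, 5.8°C/km): ΔT = -5.8 × 1.1 = -6.38°C → T = -0.28°C
  1500 → 1800 m (environment, upper layer, 3.3°C/km): ΔT = -3.3 × 0.3 = -0.99°C → T = -1.27°C
T_parcel − T_env = -3.71 − (-1.27) = -2.44°C

-2.44°C (parcel cooler than environment)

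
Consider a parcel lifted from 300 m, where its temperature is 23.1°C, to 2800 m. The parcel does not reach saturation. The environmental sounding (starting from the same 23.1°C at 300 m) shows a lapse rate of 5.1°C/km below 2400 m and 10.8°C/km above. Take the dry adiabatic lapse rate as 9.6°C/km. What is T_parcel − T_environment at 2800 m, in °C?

-8.97°C (parcel cooler than environment)

Parcel:
  From 300 m to 2800 m (dry): cools by 9.6 × 2.5 = 24°C, giving -0.9°C.
Environment:
  From 300 m to 2400 m (environment, lower layer): cools by 5.1 × 2.1 = 10.71°C, giving 12.39°C.
  From 2400 m to 2800 m (environment, upper layer): cools by 10.8 × 0.4 = 4.32°C, giving 8.07°C.
T_parcel − T_env = -0.9 − 8.07 = -8.97°C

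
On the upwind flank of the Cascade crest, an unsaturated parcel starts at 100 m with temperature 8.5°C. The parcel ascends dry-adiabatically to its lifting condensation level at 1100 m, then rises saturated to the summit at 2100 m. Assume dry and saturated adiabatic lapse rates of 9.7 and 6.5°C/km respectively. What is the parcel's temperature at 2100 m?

-7.7°C

Dry to 1100 m: -9.7 × 1 km = -9.7°C, so T = -1.2°C.
Saturated to 2100 m: -6.5 × 1 km = -6.5°C, so T = -7.7°C.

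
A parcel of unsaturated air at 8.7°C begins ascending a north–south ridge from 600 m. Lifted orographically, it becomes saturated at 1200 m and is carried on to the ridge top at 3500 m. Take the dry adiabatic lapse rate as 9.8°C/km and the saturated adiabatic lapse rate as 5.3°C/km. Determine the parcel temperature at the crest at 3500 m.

600 → 1200 m (dry, 9.8°C/km): ΔT = -9.8 × 0.6 = -5.88°C → T = 2.82°C
1200 → 3500 m (saturated, 5.3°C/km): ΔT = -5.3 × 2.3 = -12.19°C → T = -9.37°C

-9.37°C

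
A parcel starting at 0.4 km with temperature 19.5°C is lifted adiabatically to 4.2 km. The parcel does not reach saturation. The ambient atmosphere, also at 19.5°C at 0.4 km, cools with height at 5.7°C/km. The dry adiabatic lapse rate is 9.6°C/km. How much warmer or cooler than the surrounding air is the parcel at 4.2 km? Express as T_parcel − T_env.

Parcel:
  400–4200 m, dry: Δz = 3.8 km ⇒ ΔT = -36.48°C; T = -16.98°C
Environment:
  400–4200 m, environment: Δz = 3.8 km ⇒ ΔT = -21.66°C; T = -2.16°C
T_parcel − T_env = -16.98 − (-2.16) = -14.82°C

-14.82°C (parcel cooler than environment)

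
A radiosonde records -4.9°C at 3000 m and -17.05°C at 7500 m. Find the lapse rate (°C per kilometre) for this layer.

2.7°C/km

Γ = −ΔT/Δz = (-4.9 − (-17.05)) / (7500 − 3000) m
  = 12.15°C / 4.5 km = 2.7°C/km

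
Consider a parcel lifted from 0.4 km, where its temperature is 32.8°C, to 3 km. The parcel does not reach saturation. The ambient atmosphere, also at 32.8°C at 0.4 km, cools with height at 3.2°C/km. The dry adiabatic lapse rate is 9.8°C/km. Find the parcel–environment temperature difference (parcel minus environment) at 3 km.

-17.16°C (parcel cooler than environment)

Parcel:
  400–3000 m, dry: Δz = 2.6 km ⇒ ΔT = -25.48°C; T = 7.32°C
Environment:
  400–3000 m, environment: Δz = 2.6 km ⇒ ΔT = -8.32°C; T = 24.48°C
T_parcel − T_env = 7.32 − 24.48 = -17.16°C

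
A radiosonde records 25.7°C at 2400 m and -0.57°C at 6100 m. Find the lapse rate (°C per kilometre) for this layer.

7.1°C/km

Γ = −ΔT/Δz = (25.7 − (-0.57)) / (6100 − 2400) m
  = 26.27°C / 3.7 km = 7.1°C/km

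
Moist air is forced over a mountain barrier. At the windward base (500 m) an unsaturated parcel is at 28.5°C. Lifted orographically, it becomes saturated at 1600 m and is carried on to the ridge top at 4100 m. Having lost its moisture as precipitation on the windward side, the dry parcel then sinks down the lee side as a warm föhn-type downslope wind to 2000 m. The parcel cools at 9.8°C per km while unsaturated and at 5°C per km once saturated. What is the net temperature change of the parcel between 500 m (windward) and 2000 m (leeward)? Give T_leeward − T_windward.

-2.7°C

From 500 m to 1600 m (dry): cools by 9.8 × 1.1 = 10.78°C, giving 17.72°C.
From 1600 m to 4100 m (saturated): cools by 5 × 2.5 = 12.5°C, giving 5.22°C.
From 4100 m to 2000 m (dry descent): warms by 9.8 × 2.1 = 20.58°C, giving 25.8°C.
Net change vs windward start: 25.8 − 28.5 = -2.7°C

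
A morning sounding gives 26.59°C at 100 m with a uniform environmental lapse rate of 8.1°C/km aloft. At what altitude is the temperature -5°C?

Height above start = (26.59 − (-5)) / 8.1 = 3.9 km
Altitude = 100 m + 3900 m = 4000 m

4000 m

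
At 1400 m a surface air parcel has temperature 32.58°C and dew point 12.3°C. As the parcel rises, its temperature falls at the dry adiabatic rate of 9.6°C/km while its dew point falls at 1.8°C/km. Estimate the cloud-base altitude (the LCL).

4000 m

T and T_d converge at 9.6 − 1.8 = 7.8°C per km
Height above start = (32.58 − 12.3) / 7.8 = 2.6 km
LCL altitude = 1400 m + 2600 m = 4000 m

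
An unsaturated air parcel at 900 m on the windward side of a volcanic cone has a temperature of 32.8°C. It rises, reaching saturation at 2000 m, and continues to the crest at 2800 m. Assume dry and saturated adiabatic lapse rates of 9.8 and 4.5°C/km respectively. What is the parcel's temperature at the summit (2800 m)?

18.42°C

Dry to 2000 m: -9.8 × 1.1 km = -10.78°C, so T = 22.02°C.
Saturated to 2800 m: -4.5 × 0.8 km = -3.6°C, so T = 18.42°C.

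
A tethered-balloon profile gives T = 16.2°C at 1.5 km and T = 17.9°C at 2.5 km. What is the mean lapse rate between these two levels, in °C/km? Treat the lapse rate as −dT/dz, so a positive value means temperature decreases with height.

Γ = −ΔT/Δz = (16.2 − 17.9) / (2500 − 1500) m
  = -1.7°C / 1 km = -1.7°C/km

-1.7°C/km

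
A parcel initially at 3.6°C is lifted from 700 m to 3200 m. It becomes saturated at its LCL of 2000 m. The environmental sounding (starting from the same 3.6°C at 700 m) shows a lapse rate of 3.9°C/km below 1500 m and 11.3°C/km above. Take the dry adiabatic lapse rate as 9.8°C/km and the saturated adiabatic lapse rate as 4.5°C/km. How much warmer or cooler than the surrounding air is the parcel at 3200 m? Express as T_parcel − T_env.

Parcel:
  700 → 2000 m (dry, 9.8°C/km): ΔT = -9.8 × 1.3 = -12.74°C → T = -9.14°C
  2000 → 3200 m (saturated, 4.5°C/km): ΔT = -4.5 × 1.2 = -5.4°C → T = -14.54°C
Environment:
  700 → 1500 m (environment, lower layer, 3.9°C/km): ΔT = -3.9 × 0.8 = -3.12°C → T = 0.48°C
  1500 → 3200 m (environment, upper layer, 11.3°C/km): ΔT = -11.3 × 1.7 = -19.21°C → T = -18.73°C
T_parcel − T_env = -14.54 − (-18.73) = +4.19°C

+4.19°C (parcel warmer than environment)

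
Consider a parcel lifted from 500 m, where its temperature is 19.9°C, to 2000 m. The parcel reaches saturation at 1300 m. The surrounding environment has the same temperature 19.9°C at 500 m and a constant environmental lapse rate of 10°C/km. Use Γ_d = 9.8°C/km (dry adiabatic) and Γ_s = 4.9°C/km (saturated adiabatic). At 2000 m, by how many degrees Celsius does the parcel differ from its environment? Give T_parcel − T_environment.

Parcel:
  From 500 m to 1300 m (dry): cools by 9.8 × 0.8 = 7.84°C, giving 12.06°C.
  From 1300 m to 2000 m (saturated): cools by 4.9 × 0.7 = 3.43°C, giving 8.63°C.
Environment:
  From 500 m to 2000 m (environment): cools by 10 × 1.5 = 15°C, giving 4.9°C.
T_parcel − T_env = 8.63 − 4.9 = +3.73°C

+3.73°C (parcel warmer than environment)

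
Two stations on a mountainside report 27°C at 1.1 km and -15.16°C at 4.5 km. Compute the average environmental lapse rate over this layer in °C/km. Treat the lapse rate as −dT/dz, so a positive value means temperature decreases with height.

Γ = −ΔT/Δz = (27 − (-15.16)) / (4500 − 1100) m
  = 42.16°C / 3.4 km = 12.4°C/km

12.4°C/km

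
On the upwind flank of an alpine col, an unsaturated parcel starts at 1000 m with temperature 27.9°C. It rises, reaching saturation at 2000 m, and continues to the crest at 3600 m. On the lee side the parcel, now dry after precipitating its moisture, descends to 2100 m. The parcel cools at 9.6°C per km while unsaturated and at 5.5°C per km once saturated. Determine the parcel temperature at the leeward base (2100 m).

23.9°C

1000–2000 m, dry: Δz = 1 km ⇒ ΔT = -9.6°C; T = 18.3°C
2000–3600 m, saturated: Δz = 1.6 km ⇒ ΔT = -8.8°C; T = 9.5°C
3600–2100 m, dry descent: Δz = 1.5 km ⇒ ΔT = +14.4°C; T = 23.9°C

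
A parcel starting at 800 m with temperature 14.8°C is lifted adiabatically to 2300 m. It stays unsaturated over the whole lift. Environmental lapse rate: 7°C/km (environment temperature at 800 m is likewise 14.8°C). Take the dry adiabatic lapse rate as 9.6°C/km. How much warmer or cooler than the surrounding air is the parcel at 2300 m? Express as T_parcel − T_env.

Parcel:
  800 → 2300 m (dry, 9.6°C/km): ΔT = -9.6 × 1.5 = -14.4°C → T = 0.4°C
Environment:
  800 → 2300 m (environment, 7°C/km): ΔT = -7 × 1.5 = -10.5°C → T = 4.3°C
T_parcel − T_env = 0.4 − 4.3 = -3.9°C

-3.9°C (parcel cooler than environment)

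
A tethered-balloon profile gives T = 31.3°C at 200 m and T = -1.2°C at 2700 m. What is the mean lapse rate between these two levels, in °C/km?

13°C/km

Γ = −ΔT/Δz = (31.3 − (-1.2)) / (2700 − 200) m
  = 32.5°C / 2.5 km = 13°C/km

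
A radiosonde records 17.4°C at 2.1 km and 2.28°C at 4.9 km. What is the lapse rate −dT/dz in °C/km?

5.4°C/km

Γ = −ΔT/Δz = (17.4 − 2.28) / (4900 − 2100) m
  = 15.12°C / 2.8 km = 5.4°C/km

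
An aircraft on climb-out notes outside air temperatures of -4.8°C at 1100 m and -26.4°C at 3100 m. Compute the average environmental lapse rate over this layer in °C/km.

Γ = −ΔT/Δz = (-4.8 − (-26.4)) / (3100 − 1100) m
  = 21.6°C / 2 km = 10.8°C/km

10.8°C/km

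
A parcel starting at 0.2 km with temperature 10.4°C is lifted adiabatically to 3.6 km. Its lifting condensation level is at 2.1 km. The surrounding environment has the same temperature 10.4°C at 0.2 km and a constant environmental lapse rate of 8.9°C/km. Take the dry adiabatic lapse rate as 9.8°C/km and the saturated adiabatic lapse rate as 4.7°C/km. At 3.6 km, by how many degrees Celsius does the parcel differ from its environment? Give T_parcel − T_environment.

+4.59°C (parcel warmer than environment)

Parcel:
  200 → 2100 m (dry, 9.8°C/km): ΔT = -9.8 × 1.9 = -18.62°C → T = -8.22°C
  2100 → 3600 m (saturated, 4.7°C/km): ΔT = -4.7 × 1.5 = -7.05°C → T = -15.27°C
Environment:
  200 → 3600 m (environment, 8.9°C/km): ΔT = -8.9 × 3.4 = -30.26°C → T = -19.86°C
T_parcel − T_env = -15.27 − (-19.86) = +4.59°C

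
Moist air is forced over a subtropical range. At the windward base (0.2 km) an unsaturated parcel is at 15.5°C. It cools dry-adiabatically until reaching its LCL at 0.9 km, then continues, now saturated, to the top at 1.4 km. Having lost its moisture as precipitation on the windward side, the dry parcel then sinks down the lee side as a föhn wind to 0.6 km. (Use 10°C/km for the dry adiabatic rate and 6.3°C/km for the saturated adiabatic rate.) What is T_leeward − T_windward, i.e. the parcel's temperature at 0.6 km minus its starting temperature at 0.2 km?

From 200 m to 900 m (dry): cools by 10 × 0.7 = 7°C, giving 8.5°C.
From 900 m to 1400 m (saturated): cools by 6.3 × 0.5 = 3.15°C, giving 5.35°C.
From 1400 m to 600 m (dry descent): warms by 10 × 0.8 = 8°C, giving 13.35°C.
Net change vs windward start: 13.35 − 15.5 = -2.15°C

-2.15°C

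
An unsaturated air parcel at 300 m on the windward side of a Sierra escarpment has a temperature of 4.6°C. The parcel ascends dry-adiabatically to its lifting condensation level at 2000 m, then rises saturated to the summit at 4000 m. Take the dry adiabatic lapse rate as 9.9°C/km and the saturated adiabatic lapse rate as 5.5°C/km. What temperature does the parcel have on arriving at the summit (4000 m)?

From 300 m to 2000 m (dry): cools by 9.9 × 1.7 = 16.83°C, giving -12.23°C.
From 2000 m to 4000 m (saturated): cools by 5.5 × 2 = 11°C, giving -23.23°C.

-23.23°C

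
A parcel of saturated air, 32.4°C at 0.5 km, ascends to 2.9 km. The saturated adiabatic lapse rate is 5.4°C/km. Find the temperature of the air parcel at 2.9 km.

500–2900 m, saturated adiabatic: Δz = 2.4 km ⇒ ΔT = -12.96°C; T = 19.44°C

19.44°C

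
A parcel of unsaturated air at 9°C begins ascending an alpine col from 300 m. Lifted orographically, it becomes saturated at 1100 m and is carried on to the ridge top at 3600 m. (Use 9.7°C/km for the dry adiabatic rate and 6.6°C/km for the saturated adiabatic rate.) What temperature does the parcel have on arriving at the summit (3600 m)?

-15.26°C

300–1100 m, dry: Δz = 0.8 km ⇒ ΔT = -7.76°C; T = 1.24°C
1100–3600 m, saturated: Δz = 2.5 km ⇒ ΔT = -16.5°C; T = -15.26°C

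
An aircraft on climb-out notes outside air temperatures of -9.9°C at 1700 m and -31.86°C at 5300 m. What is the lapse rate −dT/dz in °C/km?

Γ = −ΔT/Δz = (-9.9 − (-31.86)) / (5300 − 1700) m
  = 21.96°C / 3.6 km = 6.1°C/km

6.1°C/km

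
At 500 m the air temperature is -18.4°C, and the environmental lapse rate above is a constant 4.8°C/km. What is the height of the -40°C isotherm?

Height above start = (-18.4 − (-40)) / 4.8 = 4.5 km
Altitude = 500 m + 4500 m = 5000 m

5000 m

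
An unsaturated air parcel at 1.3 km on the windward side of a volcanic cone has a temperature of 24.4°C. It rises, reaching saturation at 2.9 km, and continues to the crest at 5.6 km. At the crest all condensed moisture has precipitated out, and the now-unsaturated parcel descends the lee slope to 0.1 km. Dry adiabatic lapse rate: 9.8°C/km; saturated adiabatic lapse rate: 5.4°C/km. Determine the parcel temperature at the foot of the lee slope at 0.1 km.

From 1300 m to 2900 m (dry): cools by 9.8 × 1.6 = 15.68°C, giving 8.72°C.
From 2900 m to 5600 m (saturated): cools by 5.4 × 2.7 = 14.58°C, giving -5.86°C.
From 5600 m to 100 m (dry descent): warms by 9.8 × 5.5 = 53.9°C, giving 48.04°C.

48.04°C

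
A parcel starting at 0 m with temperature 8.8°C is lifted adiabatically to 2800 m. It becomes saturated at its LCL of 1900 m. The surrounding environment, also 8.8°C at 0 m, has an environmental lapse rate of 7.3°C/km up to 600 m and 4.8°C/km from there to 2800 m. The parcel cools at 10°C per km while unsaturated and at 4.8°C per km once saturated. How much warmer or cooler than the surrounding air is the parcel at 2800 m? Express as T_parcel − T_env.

-8.38°C (parcel cooler than environment)

Parcel:
  From 0 m to 1900 m (dry): cools by 10 × 1.9 = 19°C, giving -10.2°C.
  From 1900 m to 2800 m (saturated): cools by 4.8 × 0.9 = 4.32°C, giving -14.52°C.
Environment:
  From 0 m to 600 m (environment, lower layer): cools by 7.3 × 0.6 = 4.38°C, giving 4.42°C.
  From 600 m to 2800 m (environment, upper layer): cools by 4.8 × 2.2 = 10.56°C, giving -6.14°C.
T_parcel − T_env = -14.52 − (-6.14) = -8.38°C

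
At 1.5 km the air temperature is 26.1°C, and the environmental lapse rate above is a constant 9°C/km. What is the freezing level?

4.4 km

Height above start = (26.1 − 0) / 9 = 2.9 km
Altitude = 1500 m + 2900 m = 4400 m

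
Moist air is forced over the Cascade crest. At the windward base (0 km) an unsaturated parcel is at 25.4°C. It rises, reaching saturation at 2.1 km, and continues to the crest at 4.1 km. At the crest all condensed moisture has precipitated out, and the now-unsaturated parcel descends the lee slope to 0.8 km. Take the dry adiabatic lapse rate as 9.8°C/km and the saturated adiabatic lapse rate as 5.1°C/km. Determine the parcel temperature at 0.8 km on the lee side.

From 0 m to 2100 m (dry): cools by 9.8 × 2.1 = 20.58°C, giving 4.82°C.
From 2100 m to 4100 m (saturated): cools by 5.1 × 2 = 10.2°C, giving -5.38°C.
From 4100 m to 800 m (dry descent): warms by 9.8 × 3.3 = 32.34°C, giving 26.96°C.

26.96°C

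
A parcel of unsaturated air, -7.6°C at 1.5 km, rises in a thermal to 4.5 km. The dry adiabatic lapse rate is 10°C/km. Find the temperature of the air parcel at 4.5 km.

-37.6°C

From 1500 m to 4500 m (dry adiabatic): cools by 10 × 3 = 30°C, giving -37.6°C.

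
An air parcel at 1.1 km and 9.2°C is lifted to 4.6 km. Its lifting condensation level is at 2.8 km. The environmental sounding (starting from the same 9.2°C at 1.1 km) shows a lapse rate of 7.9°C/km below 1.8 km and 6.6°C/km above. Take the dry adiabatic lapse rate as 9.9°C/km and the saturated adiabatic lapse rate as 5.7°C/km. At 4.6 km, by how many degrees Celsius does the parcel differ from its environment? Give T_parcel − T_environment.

-3.08°C (parcel cooler than environment)

Parcel:
  From 1100 m to 2800 m (dry): cools by 9.9 × 1.7 = 16.83°C, giving -7.63°C.
  From 2800 m to 4600 m (saturated): cools by 5.7 × 1.8 = 10.26°C, giving -17.89°C.
Environment:
  From 1100 m to 1800 m (environment, lower layer): cools by 7.9 × 0.7 = 5.53°C, giving 3.67°C.
  From 1800 m to 4600 m (environment, upper layer): cools by 6.6 × 2.8 = 18.48°C, giving -14.81°C.
T_parcel − T_env = -17.89 − (-14.81) = -3.08°C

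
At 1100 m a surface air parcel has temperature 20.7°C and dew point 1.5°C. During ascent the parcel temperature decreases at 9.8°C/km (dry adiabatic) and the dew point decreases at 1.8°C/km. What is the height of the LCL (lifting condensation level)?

T and T_d converge at 9.8 − 1.8 = 8°C per km
Height above start = (20.7 − 1.5) / 8 = 2.4 km
LCL altitude = 1100 m + 2400 m = 3500 m

3500 m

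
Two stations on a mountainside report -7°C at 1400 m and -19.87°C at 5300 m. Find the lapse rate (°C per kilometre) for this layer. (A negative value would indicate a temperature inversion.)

Γ = −ΔT/Δz = (-7 − (-19.87)) / (5300 − 1400) m
  = 12.87°C / 3.9 km = 3.3°C/km

3.3°C/km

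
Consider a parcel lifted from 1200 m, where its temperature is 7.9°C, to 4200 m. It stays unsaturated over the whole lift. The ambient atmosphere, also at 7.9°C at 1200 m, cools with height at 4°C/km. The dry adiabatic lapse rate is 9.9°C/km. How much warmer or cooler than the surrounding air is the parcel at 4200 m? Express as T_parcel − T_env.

-17.7°C (parcel cooler than environment)

Parcel:
  From 1200 m to 4200 m (dry): cools by 9.9 × 3 = 29.7°C, giving -21.8°C.
Environment:
  From 1200 m to 4200 m (environment): cools by 4 × 3 = 12°C, giving -4.1°C.
T_parcel − T_env = -21.8 − (-4.1) = -17.7°C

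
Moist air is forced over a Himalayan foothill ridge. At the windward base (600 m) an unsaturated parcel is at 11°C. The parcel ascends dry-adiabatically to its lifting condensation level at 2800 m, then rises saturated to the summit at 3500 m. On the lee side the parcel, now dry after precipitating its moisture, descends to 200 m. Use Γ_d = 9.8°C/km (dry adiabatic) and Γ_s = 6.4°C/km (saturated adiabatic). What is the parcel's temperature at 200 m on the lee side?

Dry to 2800 m: -9.8 × 2.2 km = -21.56°C, so T = -10.56°C.
Saturated to 3500 m: -6.4 × 0.7 km = -4.48°C, so T = -15.04°C.
Dry descent to 200 m: +9.8 × 3.3 km = +32.34°C, so T = 17.3°C.

17.3°C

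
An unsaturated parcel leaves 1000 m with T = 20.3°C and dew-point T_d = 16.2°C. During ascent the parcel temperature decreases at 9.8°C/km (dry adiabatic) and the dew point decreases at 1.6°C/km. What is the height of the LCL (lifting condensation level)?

1500 m

T and T_d converge at 9.8 − 1.6 = 8.2°C per km
Height above start = (20.3 − 16.2) / 8.2 = 0.5 km
LCL altitude = 1000 m + 500 m = 1500 m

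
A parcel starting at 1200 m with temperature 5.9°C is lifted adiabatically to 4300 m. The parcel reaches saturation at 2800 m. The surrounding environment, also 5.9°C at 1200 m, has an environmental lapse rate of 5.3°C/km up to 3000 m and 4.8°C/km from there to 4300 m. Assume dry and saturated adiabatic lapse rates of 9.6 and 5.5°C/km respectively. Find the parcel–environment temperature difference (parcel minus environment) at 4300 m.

Parcel:
  Dry to 2800 m: -9.6 × 1.6 km = -15.36°C, so T = -9.46°C.
  Saturated to 4300 m: -5.5 × 1.5 km = -8.25°C, so T = -17.71°C.
Environment:
  Environment, lower layer to 3000 m: -5.3 × 1.8 km = -9.54°C, so T = -3.64°C.
  Environment, upper layer to 4300 m: -4.8 × 1.3 km = -6.24°C, so T = -9.88°C.
T_parcel − T_env = -17.71 − (-9.88) = -7.83°C

-7.83°C (parcel cooler than environment)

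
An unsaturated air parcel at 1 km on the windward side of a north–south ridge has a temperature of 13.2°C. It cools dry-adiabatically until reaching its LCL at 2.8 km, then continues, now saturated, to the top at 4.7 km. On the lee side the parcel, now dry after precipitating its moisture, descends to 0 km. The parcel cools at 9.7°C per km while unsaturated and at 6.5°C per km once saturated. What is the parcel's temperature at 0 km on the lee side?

28.98°C

1000–2800 m, dry: Δz = 1.8 km ⇒ ΔT = -17.46°C; T = -4.26°C
2800–4700 m, saturated: Δz = 1.9 km ⇒ ΔT = -12.35°C; T = -16.61°C
4700–0 m, dry descent: Δz = 4.7 km ⇒ ΔT = +45.59°C; T = 28.98°C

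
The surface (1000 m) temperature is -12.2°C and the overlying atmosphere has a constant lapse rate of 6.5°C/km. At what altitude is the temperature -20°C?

2200 m

Height above start = (-12.2 − (-20)) / 6.5 = 1.2 km
Altitude = 1000 m + 1200 m = 2200 m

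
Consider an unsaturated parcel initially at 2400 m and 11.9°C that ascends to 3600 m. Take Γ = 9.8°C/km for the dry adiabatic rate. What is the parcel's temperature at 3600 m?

0.14°C

2400–3600 m, dry adiabatic: Δz = 1.2 km ⇒ ΔT = -11.76°C; T = 0.14°C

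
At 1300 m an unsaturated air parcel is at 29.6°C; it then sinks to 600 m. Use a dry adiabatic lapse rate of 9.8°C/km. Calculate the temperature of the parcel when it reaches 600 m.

From 1300 m to 600 m (dry adiabatic): warms by 9.8 × 0.7 = 6.86°C, giving 36.46°C.

36.46°C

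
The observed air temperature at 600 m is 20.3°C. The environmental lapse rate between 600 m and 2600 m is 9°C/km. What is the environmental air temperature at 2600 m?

2.3°C

From 600 m to 2600 m (environmental): cools by 9 × 2 = 18°C, giving 2.3°C.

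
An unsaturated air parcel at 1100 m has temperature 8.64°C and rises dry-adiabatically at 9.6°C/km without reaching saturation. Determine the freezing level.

2000 m

Height above start = (8.64 − 0) / 9.6 = 0.9 km
Altitude = 1100 m + 900 m = 2000 m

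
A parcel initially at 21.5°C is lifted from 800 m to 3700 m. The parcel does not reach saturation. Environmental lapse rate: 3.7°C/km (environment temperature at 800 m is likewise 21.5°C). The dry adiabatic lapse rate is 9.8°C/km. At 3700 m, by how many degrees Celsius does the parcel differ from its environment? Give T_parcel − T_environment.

Parcel:
  800 → 3700 m (dry, 9.8°C/km): ΔT = -9.8 × 2.9 = -28.42°C → T = -6.92°C
Environment:
  800 → 3700 m (environment, 3.7°C/km): ΔT = -3.7 × 2.9 = -10.73°C → T = 10.77°C
T_parcel − T_env = -6.92 − 10.77 = -17.69°C

-17.69°C (parcel cooler than environment)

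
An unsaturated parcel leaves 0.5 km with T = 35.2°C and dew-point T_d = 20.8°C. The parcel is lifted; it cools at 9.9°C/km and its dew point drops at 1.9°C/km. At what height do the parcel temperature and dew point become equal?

T and T_d converge at 9.9 − 1.9 = 8°C per km
Height above start = (35.2 − 20.8) / 8 = 1.8 km
LCL altitude = 500 m + 1800 m = 2300 m

2.3 km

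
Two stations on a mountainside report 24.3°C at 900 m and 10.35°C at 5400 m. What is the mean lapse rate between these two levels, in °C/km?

Γ = −ΔT/Δz = (24.3 − 10.35) / (5400 − 900) m
  = 13.95°C / 4.5 km = 3.1°C/km

3.1°C/km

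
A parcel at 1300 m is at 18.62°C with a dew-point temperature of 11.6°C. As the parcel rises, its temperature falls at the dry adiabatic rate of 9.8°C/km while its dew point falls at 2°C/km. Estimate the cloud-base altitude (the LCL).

T and T_d converge at 9.8 − 2 = 7.8°C per km
Height above start = (18.62 − 11.6) / 7.8 = 0.9 km
LCL altitude = 1300 m + 900 m = 2200 m

2200 m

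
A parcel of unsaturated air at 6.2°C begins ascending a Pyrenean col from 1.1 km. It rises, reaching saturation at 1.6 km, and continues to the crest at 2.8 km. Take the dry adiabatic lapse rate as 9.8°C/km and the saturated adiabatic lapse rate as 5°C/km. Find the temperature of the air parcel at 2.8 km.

1100 → 1600 m (dry, 9.8°C/km): ΔT = -9.8 × 0.5 = -4.9°C → T = 1.3°C
1600 → 2800 m (saturated, 5°C/km): ΔT = -5 × 1.2 = -6°C → T = -4.7°C

-4.7°C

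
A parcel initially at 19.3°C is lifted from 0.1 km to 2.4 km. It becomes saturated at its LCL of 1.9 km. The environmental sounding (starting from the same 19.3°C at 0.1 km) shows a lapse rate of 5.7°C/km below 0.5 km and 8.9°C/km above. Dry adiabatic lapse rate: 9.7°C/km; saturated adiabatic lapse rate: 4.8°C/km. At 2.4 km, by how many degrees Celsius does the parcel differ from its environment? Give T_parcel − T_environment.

-0.67°C (parcel cooler than environment)

Parcel:
  100 → 1900 m (dry, 9.7°C/km): ΔT = -9.7 × 1.8 = -17.46°C → T = 1.84°C
  1900 → 2400 m (saturated, 4.8°C/km): ΔT = -4.8 × 0.5 = -2.4°C → T = -0.56°C
Environment:
  100 → 500 m (environment, lower layer, 5.7°C/km): ΔT = -5.7 × 0.4 = -2.28°C → T = 17.02°C
  500 → 2400 m (environment, upper layer, 8.9°C/km): ΔT = -8.9 × 1.9 = -16.91°C → T = 0.11°C
T_parcel − T_env = -0.56 − 0.11 = -0.67°C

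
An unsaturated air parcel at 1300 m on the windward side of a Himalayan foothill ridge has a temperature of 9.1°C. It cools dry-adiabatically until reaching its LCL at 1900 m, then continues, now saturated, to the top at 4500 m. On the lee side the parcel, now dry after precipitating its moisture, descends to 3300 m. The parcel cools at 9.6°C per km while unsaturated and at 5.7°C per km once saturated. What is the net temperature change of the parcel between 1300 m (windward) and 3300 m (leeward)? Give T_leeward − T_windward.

Dry to 1900 m: -9.6 × 0.6 km = -5.76°C, so T = 3.34°C.
Saturated to 4500 m: -5.7 × 2.6 km = -14.82°C, so T = -11.48°C.
Dry descent to 3300 m: +9.6 × 1.2 km = +11.52°C, so T = 0.04°C.
Net change vs windward start: 0.04 − 9.1 = -9.06°C

-9.06°C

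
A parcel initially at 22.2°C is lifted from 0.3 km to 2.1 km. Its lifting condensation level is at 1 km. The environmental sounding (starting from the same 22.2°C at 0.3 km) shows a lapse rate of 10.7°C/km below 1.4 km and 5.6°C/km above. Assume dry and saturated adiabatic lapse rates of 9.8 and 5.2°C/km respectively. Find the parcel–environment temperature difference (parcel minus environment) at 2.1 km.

+3.11°C (parcel warmer than environment)

Parcel:
  Dry to 1000 m: -9.8 × 0.7 km = -6.86°C, so T = 15.34°C.
  Saturated to 2100 m: -5.2 × 1.1 km = -5.72°C, so T = 9.62°C.
Environment:
  Environment, lower layer to 1400 m: -10.7 × 1.1 km = -11.77°C, so T = 10.43°C.
  Environment, upper layer to 2100 m: -5.6 × 0.7 km = -3.92°C, so T = 6.51°C.
T_parcel − T_env = 9.62 − 6.51 = +3.11°C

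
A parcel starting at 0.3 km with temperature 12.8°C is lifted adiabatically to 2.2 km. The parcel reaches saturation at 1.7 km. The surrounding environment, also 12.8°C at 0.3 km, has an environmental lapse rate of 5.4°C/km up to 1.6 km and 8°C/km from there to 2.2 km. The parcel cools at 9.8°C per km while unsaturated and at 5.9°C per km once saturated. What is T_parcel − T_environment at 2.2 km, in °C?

Parcel:
  Dry to 1700 m: -9.8 × 1.4 km = -13.72°C, so T = -0.92°C.
  Saturated to 2200 m: -5.9 × 0.5 km = -2.95°C, so T = -3.87°C.
Environment:
  Environment, lower layer to 1600 m: -5.4 × 1.3 km = -7.02°C, so T = 5.78°C.
  Environment, upper layer to 2200 m: -8 × 0.6 km = -4.8°C, so T = 0.98°C.
T_parcel − T_env = -3.87 − 0.98 = -4.85°C

-4.85°C (parcel cooler than environment)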